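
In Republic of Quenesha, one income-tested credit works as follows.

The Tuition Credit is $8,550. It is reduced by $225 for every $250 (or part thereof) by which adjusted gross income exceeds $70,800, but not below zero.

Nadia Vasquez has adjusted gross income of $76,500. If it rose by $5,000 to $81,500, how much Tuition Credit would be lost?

At $76,500 — income exceeds $70,800 by $5,700, which is 23 full-or-partial $250 increments; reduction = 23 × $225 = $5,175, leaving $3,375.
At $81,500 — income exceeds $70,800 by $10,700 → 43 increments × $225 = $9,675 ≥ base, so the credit is $0.
Lost: $3,375 − $0 = $3,375.

$3,375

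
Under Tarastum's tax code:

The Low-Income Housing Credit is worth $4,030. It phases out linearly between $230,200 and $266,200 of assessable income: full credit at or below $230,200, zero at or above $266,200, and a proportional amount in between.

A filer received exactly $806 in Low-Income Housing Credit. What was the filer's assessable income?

$806 is 806/4,030 of the full $4,030, so 3,224/4,030 of the $36,000 range has been used: income = $230,200 + $36,000 × 3,224/4,030 = $259,000.

$259,000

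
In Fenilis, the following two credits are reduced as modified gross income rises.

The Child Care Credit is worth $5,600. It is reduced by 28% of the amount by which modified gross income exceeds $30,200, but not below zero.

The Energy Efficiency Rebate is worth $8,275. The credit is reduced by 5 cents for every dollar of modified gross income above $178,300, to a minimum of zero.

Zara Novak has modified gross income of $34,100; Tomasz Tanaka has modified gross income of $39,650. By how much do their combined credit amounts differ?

Zara ($34,100): Child Care Credit: 28% of the $3,900 excess over $30,200 is $1,092; credit = $5,600 − $1,092 = $4,508. Energy Efficiency Rebate: $34,100 is at or below the $178,300 threshold, so the full $8,275 applies. total $4,508 + $8,275 = $12,783
Tomasz ($39,650): Child Care Credit: 28% of the $9,450 excess over $30,200 is $2,646; credit = $5,600 − $2,646 = $2,954. Energy Efficiency Rebate: $39,650 is at or below the $178,300 threshold, so the full $8,275 applies. total $2,954 + $8,275 = $11,229
Difference: |$12,783 − $11,229| = $1,554.

$1,554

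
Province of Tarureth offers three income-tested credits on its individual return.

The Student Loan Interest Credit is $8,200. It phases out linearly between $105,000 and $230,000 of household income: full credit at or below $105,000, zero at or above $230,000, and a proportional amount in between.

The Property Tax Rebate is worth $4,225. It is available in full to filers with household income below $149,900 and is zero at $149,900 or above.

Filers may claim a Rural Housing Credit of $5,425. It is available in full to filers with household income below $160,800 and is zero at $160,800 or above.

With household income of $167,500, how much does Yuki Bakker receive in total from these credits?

$4,100

Student Loan Interest Credit: $167,500 is $62,500 into a $125,000 phase-out range, leaving 62,500/125,000 of the credit: $8,200 × 62,500/125,000 = $4,100.
Property Tax Rebate: $167,500 meets or exceeds the $149,900 cutoff, so the credit is $0.
Rural Housing Credit: $167,500 meets or exceeds the $160,800 cutoff, so the credit is $0.
Total: $4,100 + $0 + $0 = $4,100.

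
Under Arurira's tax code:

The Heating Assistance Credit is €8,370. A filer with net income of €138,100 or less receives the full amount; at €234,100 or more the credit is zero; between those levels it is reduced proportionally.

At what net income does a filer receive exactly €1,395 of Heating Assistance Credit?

€1,395 is 1,395/8,370 of the full €8,370, so 6,975/8,370 of the €96,000 range has been used: income = €138,100 + €96,000 × 6,975/8,370 = €218,100.

€218,100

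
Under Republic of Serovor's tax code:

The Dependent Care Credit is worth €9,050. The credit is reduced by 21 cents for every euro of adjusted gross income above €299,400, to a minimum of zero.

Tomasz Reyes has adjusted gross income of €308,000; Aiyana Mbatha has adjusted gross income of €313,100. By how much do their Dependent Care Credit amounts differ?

Tomasz (€308,000): Dependent Care Credit: 21% of the €8,600 excess over €299,400 is €1,806; credit = €9,050 − €1,806 = €7,244.
Aiyana (€313,100): Dependent Care Credit: 21% of the €13,700 excess over €299,400 is €2,877; credit = €9,050 − €2,877 = €6,173.
Difference: |€7,244 − €6,173| = €1,071.

€1,071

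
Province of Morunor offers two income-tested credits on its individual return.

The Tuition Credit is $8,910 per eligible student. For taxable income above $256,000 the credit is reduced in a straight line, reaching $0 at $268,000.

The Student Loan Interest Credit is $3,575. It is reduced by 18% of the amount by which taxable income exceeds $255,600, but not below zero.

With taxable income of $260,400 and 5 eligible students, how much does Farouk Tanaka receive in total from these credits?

$30,926

Tuition Credit: base = 5 × $8,910 = $44,550. $260,400 is $4,400 into a $12,000 phase-out range, leaving 7,600/12,000 of the credit: $44,550 × 7,600/12,000 = $28,215.
Student Loan Interest Credit: 18% of the $4,800 excess over $255,600 is $864; credit = $3,575 − $864 = $2,711.
Total: $28,215 + $2,711 = $30,926.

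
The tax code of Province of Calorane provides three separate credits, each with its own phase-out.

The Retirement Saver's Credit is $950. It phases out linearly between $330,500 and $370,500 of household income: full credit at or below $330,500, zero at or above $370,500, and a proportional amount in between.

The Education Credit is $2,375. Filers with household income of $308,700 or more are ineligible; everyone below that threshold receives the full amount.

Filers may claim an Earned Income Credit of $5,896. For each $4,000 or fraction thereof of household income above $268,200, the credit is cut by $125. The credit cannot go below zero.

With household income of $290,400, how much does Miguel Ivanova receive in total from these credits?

Retirement Saver's Credit: $290,400 is at or below the $330,500 threshold, so the full $950 applies.
Education Credit: $290,400 is below the $308,700 cutoff, so the full $2,375 applies.
Earned Income Credit: income exceeds $268,200 by $22,200, which is 6 full-or-partial $4,000 increments; reduction = 6 × $125 = $750, leaving $5,146.
Total: $950 + $2,375 + $5,146 = $8,471.

$8,471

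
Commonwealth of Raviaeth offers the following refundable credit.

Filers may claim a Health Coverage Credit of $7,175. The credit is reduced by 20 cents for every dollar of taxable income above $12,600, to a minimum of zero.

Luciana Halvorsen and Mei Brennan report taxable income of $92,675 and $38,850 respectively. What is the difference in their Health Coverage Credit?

Luciana ($92,675): Health Coverage Credit: 20% of the $80,075 excess over $12,600 is $16,015 ≥ base, so the credit is $0.
Mei ($38,850): Health Coverage Credit: 20% of the $26,250 excess over $12,600 is $5,250; credit = $7,175 − $5,250 = $1,925.
Difference: |$0 − $1,925| = $1,925.

$1,925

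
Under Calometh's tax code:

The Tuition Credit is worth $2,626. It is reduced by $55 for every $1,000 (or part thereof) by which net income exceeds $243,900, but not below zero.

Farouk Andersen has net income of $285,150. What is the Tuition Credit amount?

Tuition Credit: income exceeds $243,900 by $41,250, which is 42 full-or-partial $1,000 increments; reduction = 42 × $55 = $2,310, leaving $316.

$316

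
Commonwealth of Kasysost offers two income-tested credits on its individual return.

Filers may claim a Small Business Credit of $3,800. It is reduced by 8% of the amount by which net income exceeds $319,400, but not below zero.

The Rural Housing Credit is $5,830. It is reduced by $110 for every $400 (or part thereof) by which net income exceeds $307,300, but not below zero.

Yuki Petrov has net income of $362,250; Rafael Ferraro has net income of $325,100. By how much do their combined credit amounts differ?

$3,852

Yuki ($362,250): Small Business Credit: 8% of the $42,850 excess over $319,400 is $3,428; credit = $3,800 − $3,428 = $372. Rural Housing Credit: income exceeds $307,300 by $54,950 → 138 increments × $110 = $15,180 ≥ base, so the credit is $0. total $372 + $0 = $372
Rafael ($325,100): Small Business Credit: 8% of the $5,700 excess over $319,400 is $456; credit = $3,800 − $456 = $3,344. Rural Housing Credit: income exceeds $307,300 by $17,800, which is 45 full-or-partial $400 increments; reduction = 45 × $110 = $4,950, leaving $880. total $3,344 + $880 = $4,224
Difference: |$372 − $4,224| = $3,852.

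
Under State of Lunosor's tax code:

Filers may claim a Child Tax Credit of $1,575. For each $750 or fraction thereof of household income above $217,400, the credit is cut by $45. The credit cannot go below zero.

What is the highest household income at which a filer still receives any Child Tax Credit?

After 34 increments the reduction is 34 × $45 = $1,530, leaving $45; one more increment wipes it out. Increment 34 ends at excess 34 × $750 = $25,500, so the highest qualifying income is $217,400 + $25,500 = $242,900.

$242,900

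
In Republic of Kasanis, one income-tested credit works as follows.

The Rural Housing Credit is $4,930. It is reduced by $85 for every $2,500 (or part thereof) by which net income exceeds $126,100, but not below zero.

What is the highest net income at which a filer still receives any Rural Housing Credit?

$268,600

After 57 increments the reduction is 57 × $85 = $4,845, leaving $85; one more increment wipes it out. Increment 57 ends at excess 57 × $2,500 = $142,500, so the highest qualifying income is $126,100 + $142,500 = $268,600.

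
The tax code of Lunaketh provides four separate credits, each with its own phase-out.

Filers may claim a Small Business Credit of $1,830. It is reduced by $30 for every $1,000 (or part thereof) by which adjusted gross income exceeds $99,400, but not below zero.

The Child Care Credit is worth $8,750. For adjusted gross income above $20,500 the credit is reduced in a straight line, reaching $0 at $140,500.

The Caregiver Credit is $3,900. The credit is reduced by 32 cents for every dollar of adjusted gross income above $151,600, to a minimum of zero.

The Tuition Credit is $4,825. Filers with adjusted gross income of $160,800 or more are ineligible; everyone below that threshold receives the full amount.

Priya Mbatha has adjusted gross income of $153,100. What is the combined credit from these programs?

Small Business Credit: income exceeds $99,400 by $53,700, which is 54 full-or-partial $1,000 increments; reduction = 54 × $30 = $1,620, leaving $210.
Child Care Credit: $153,100 is at or above $140,500, so the credit is $0.
Caregiver Credit: 32% of the $1,500 excess over $151,600 is $480; credit = $3,900 − $480 = $3,420.
Tuition Credit: $153,100 is below the $160,800 cutoff, so the full $4,825 applies.
Total: $210 + $0 + $3,420 + $4,825 = $8,455.

$8,455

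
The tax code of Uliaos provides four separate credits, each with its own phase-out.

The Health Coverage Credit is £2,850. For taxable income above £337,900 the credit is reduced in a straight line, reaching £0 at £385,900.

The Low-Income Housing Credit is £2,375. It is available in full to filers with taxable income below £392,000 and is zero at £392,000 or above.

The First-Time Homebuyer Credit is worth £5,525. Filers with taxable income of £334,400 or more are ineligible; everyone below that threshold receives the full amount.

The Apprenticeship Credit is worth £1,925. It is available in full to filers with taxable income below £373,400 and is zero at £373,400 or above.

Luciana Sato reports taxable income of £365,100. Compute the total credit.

Health Coverage Credit: £365,100 is £27,200 into a £48,000 phase-out range, leaving 20,800/48,000 of the credit: £2,850 × 20,800/48,000 = £1,235.
Low-Income Housing Credit: £365,100 is below the £392,000 cutoff, so the full £2,375 applies.
First-Time Homebuyer Credit: £365,100 meets or exceeds the £334,400 cutoff, so the credit is £0.
Apprenticeship Credit: £365,100 is below the £373,400 cutoff, so the full £1,925 applies.
Total: £1,235 + £2,375 + £0 + £1,925 = £5,535.

£5,535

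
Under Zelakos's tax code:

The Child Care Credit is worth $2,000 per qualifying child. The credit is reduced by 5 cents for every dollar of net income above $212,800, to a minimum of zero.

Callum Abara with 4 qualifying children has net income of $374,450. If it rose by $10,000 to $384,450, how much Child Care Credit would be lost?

$0

At $374,450 — base = 4 × $2,000 = $8,000. 5% of the $161,650 excess over $212,800 is $8,082.50 ≥ base, so the credit is $0.
At $384,450 — base = 4 × $2,000 = $8,000. 5% of the $171,650 excess over $212,800 is $8,582.50 ≥ base, so the credit is $0.
Lost: $0 − $0 = $0.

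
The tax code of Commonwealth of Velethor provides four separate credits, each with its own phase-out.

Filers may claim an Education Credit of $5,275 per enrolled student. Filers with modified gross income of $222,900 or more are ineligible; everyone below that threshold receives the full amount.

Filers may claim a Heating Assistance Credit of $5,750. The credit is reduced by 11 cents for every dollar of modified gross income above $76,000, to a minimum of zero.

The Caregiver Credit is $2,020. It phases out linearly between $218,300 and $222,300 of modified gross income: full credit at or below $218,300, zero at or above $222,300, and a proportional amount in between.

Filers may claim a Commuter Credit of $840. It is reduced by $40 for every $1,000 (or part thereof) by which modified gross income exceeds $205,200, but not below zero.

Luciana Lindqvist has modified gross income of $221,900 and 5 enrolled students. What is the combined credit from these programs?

$26,737

Education Credit: base = 5 × $5,275 = $26,375. $221,900 is below the $222,900 cutoff, so the full $26,375 applies.
Heating Assistance Credit: 11% of the $145,900 excess over $76,000 is $16,049 ≥ base, so the credit is $0.
Caregiver Credit: $221,900 is $3,600 into a $4,000 phase-out range, leaving 400/4,000 of the credit: $2,020 × 400/4,000 = $202.
Commuter Credit: income exceeds $205,200 by $16,700, which is 17 full-or-partial $1,000 increments; reduction = 17 × $40 = $680, leaving $160.
Total: $26,375 + $0 + $202 + $160 = $26,737.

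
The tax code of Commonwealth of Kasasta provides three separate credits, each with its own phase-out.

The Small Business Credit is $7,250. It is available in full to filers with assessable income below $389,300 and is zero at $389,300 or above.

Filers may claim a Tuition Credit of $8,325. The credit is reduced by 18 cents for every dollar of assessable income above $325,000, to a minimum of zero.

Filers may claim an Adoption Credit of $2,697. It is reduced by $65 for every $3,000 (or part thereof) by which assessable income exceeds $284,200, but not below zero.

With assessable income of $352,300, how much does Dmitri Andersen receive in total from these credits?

Small Business Credit: $352,300 is below the $389,300 cutoff, so the full $7,250 applies.
Tuition Credit: 18% of the $27,300 excess over $325,000 is $4,914; credit = $8,325 − $4,914 = $3,411.
Adoption Credit: income exceeds $284,200 by $68,100, which is 23 full-or-partial $3,000 increments; reduction = 23 × $65 = $1,495, leaving $1,202.
Total: $7,250 + $3,411 + $1,202 = $11,863.

$11,863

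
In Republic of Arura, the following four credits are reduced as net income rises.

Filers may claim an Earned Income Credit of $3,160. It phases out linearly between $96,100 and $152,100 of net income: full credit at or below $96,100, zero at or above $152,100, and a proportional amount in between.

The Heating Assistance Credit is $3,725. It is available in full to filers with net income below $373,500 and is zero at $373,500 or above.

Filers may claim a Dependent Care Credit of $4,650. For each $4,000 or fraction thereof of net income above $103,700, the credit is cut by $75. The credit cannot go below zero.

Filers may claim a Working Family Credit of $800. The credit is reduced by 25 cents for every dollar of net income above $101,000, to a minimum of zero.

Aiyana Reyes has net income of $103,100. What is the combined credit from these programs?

$11,415

Earned Income Credit: $103,100 is $7,000 into a $56,000 phase-out range, leaving 49,000/56,000 of the credit: $3,160 × 49,000/56,000 = $2,765.
Heating Assistance Credit: $103,100 is below the $373,500 cutoff, so the full $3,725 applies.
Dependent Care Credit: $103,100 is at or below the $103,700 threshold, so the full $4,650 applies.
Working Family Credit: 25% of the $2,100 excess over $101,000 is $525; credit = $800 − $525 = $275.
Total: $2,765 + $3,725 + $4,650 + $275 = $11,415.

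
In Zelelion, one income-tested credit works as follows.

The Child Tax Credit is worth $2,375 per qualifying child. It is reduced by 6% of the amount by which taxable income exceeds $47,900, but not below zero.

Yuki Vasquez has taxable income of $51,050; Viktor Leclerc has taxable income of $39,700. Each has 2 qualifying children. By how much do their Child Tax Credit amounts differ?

Yuki ($51,050): Child Tax Credit: base = 2 × $2,375 = $4,750. 6% of the $3,150 excess over $47,900 is $189; credit = $4,750 − $189 = $4,561.
Viktor ($39,700): Child Tax Credit: base = 2 × $2,375 = $4,750. $39,700 is at or below the $47,900 threshold, so the full $4,750 applies.
Difference: |$4,561 − $4,750| = $189.

$189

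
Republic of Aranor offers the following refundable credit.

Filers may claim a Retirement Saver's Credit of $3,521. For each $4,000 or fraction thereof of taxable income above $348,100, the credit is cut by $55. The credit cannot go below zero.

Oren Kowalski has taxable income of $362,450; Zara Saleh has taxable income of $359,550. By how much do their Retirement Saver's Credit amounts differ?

$55

Oren ($362,450): Retirement Saver's Credit: income exceeds $348,100 by $14,350, which is 4 full-or-partial $4,000 increments; reduction = 4 × $55 = $220, leaving $3,301.
Zara ($359,550): Retirement Saver's Credit: income exceeds $348,100 by $11,450, which is 3 full-or-partial $4,000 increments; reduction = 3 × $55 = $165, leaving $3,356.
Difference: |$3,301 − $3,356| = $55.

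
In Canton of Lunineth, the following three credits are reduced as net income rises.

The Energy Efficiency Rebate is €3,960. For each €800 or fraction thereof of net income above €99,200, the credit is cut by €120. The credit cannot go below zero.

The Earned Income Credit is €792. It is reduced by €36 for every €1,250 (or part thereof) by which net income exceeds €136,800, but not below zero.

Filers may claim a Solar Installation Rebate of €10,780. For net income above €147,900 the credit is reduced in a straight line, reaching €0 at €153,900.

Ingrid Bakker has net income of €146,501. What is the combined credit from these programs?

€11,284

Energy Efficiency Rebate: income exceeds €99,200 by €47,301 → 60 increments × €120 = €7,200 ≥ base, so the credit is €0.
Earned Income Credit: income exceeds €136,800 by €9,701, which is 8 full-or-partial €1,250 increments; reduction = 8 × €36 = €288, leaving €504.
Solar Installation Rebate: €146,501 is at or below the €147,900 threshold, so the full €10,780 applies.
Total: €0 + €504 + €10,780 = €11,284.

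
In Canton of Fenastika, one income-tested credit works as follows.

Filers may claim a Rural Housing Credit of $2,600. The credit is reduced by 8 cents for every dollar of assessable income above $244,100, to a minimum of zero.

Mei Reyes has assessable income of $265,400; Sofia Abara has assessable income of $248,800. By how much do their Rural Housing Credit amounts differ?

$1,328

Mei ($265,400): Rural Housing Credit: 8% of the $21,300 excess over $244,100 is $1,704; credit = $2,600 − $1,704 = $896.
Sofia ($248,800): Rural Housing Credit: 8% of the $4,700 excess over $244,100 is $376; credit = $2,600 − $376 = $2,224.
Difference: |$896 − $2,224| = $1,328.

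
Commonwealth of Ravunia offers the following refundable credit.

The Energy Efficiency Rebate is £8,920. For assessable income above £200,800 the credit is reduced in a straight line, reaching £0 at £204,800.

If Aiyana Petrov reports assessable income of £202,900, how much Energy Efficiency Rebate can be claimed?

£4,237

Energy Efficiency Rebate: £202,900 is £2,100 into a £4,000 phase-out range, leaving 1,900/4,000 of the credit: £8,920 × 1,900/4,000 = £4,237.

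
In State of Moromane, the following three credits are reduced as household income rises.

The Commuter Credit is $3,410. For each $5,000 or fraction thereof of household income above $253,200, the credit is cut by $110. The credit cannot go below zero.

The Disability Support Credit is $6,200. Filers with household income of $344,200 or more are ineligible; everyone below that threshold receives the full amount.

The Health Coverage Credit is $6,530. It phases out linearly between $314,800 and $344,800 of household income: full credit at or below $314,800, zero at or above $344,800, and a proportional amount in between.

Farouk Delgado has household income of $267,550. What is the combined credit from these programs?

$15,810

Commuter Credit: income exceeds $253,200 by $14,350, which is 3 full-or-partial $5,000 increments; reduction = 3 × $110 = $330, leaving $3,080.
Disability Support Credit: $267,550 is below the $344,200 cutoff, so the full $6,200 applies.
Health Coverage Credit: $267,550 is at or below the $314,800 threshold, so the full $6,530 applies.
Total: $3,080 + $6,200 + $6,530 = $15,810.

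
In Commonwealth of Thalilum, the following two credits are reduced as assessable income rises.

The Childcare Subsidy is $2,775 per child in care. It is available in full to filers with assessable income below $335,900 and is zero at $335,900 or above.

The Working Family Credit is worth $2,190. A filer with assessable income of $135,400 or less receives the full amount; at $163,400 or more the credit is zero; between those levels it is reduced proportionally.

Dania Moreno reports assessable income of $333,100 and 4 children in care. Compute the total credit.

Childcare Subsidy: base = 4 × $2,775 = $11,100. $333,100 is below the $335,900 cutoff, so the full $11,100 applies.
Working Family Credit: $333,100 is at or above $163,400, so the credit is $0.
Total: $11,100 + $0 = $11,100.

$11,100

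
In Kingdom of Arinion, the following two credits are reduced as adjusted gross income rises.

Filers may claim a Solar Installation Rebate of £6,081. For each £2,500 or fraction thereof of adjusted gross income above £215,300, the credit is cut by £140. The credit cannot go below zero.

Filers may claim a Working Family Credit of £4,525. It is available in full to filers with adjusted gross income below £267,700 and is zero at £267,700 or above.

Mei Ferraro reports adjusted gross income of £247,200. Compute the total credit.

£8,786

Solar Installation Rebate: income exceeds £215,300 by £31,900, which is 13 full-or-partial £2,500 increments; reduction = 13 × £140 = £1,820, leaving £4,261.
Working Family Credit: £247,200 is below the £267,700 cutoff, so the full £4,525 applies.
Total: £4,261 + £4,525 = £8,786.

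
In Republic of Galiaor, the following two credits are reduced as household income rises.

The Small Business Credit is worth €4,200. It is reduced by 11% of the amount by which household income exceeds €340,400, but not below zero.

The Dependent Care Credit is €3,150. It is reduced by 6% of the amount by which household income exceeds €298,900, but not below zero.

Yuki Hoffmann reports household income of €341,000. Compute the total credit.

Small Business Credit: 11% of the €600 excess over €340,400 is €66; credit = €4,200 − €66 = €4,134.
Dependent Care Credit: 6% of the €42,100 excess over €298,900 is €2,526; credit = €3,150 − €2,526 = €624.
Total: €4,134 + €624 = €4,758.

€4,758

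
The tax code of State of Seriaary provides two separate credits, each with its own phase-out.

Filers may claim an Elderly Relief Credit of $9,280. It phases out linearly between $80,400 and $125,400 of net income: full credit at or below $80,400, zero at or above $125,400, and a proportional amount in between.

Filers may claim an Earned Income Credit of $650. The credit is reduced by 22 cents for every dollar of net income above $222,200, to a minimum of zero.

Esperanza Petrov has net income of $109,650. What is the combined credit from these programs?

Elderly Relief Credit: $109,650 is $29,250 into a $45,000 phase-out range, leaving 15,750/45,000 of the credit: $9,280 × 15,750/45,000 = $3,248.
Earned Income Credit: $109,650 is at or below the $222,200 threshold, so the full $650 applies.
Total: $3,248 + $650 = $3,898.

$3,898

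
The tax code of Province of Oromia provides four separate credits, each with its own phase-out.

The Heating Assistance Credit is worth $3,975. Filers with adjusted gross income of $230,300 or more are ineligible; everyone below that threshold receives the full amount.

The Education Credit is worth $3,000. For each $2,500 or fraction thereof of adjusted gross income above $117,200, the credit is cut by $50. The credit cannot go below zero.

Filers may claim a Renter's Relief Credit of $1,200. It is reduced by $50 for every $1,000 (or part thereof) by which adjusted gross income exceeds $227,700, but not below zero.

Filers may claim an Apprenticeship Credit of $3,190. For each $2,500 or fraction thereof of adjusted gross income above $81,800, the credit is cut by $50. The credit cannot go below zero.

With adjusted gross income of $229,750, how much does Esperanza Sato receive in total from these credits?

Heating Assistance Credit: $229,750 is below the $230,300 cutoff, so the full $3,975 applies.
Education Credit: income exceeds $117,200 by $112,550, which is 46 full-or-partial $2,500 increments; reduction = 46 × $50 = $2,300, leaving $700.
Renter's Relief Credit: income exceeds $227,700 by $2,050, which is 3 full-or-partial $1,000 increments; reduction = 3 × $50 = $150, leaving $1,050.
Apprenticeship Credit: income exceeds $81,800 by $147,950, which is 60 full-or-partial $2,500 increments; reduction = 60 × $50 = $3,000, leaving $190.
Total: $3,975 + $700 + $1,050 + $190 = $5,915.

$5,915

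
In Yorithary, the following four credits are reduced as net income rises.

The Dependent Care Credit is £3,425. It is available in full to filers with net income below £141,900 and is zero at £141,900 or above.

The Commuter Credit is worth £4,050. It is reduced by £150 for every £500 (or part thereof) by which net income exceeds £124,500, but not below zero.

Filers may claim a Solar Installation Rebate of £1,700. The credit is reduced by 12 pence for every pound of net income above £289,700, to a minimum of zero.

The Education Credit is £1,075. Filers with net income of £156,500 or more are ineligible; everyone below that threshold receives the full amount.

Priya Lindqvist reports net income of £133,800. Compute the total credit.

£7,400

Dependent Care Credit: £133,800 is below the £141,900 cutoff, so the full £3,425 applies.
Commuter Credit: income exceeds £124,500 by £9,300, which is 19 full-or-partial £500 increments; reduction = 19 × £150 = £2,850, leaving £1,200.
Solar Installation Rebate: £133,800 is at or below the £289,700 threshold, so the full £1,700 applies.
Education Credit: £133,800 is below the £156,500 cutoff, so the full £1,075 applies.
Total: £3,425 + £1,200 + £1,700 + £1,075 = £7,400.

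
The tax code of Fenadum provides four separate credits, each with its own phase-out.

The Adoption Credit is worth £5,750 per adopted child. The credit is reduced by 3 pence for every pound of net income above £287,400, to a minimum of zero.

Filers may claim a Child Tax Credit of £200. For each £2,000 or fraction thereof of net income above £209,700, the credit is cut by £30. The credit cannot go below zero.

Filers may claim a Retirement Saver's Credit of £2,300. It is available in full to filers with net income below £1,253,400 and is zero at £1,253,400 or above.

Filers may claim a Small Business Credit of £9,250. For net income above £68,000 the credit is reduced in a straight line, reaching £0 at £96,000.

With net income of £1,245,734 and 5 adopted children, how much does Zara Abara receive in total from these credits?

£2,300

Adoption Credit: base = 5 × £5,750 = £28,750. 3% of the £958,334 excess over £287,400 is £28,750.02 ≥ base, so the credit is £0.
Child Tax Credit: income exceeds £209,700 by £1,036,034 → 519 increments × £30 = £15,570 ≥ base, so the credit is £0.
Retirement Saver's Credit: £1,245,734 is below the £1,253,400 cutoff, so the full £2,300 applies.
Small Business Credit: £1,245,734 is at or above £96,000, so the credit is £0.
Total: £0 + £0 + £2,300 + £0 = £2,300.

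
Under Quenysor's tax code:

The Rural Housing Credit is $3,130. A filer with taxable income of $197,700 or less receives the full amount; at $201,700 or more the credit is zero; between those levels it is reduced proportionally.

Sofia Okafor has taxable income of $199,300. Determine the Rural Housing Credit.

$1,878

Rural Housing Credit: $199,300 is $1,600 into a $4,000 phase-out range, leaving 2,400/4,000 of the credit: $3,130 × 2,400/4,000 = $1,878.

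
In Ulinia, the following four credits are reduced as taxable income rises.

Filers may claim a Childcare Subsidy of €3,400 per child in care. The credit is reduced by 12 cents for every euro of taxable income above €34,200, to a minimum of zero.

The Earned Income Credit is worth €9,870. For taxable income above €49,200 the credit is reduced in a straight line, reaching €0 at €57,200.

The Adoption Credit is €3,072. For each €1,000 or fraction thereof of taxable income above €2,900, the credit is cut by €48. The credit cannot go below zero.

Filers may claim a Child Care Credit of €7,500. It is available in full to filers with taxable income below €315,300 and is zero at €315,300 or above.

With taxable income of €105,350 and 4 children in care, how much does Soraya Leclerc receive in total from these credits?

Childcare Subsidy: base = 4 × €3,400 = €13,600. 12% of the €71,150 excess over €34,200 is €8,538; credit = €13,600 − €8,538 = €5,062.
Earned Income Credit: €105,350 is at or above €57,200, so the credit is €0.
Adoption Credit: income exceeds €2,900 by €102,450 → 103 increments × €48 = €4,944 ≥ base, so the credit is €0.
Child Care Credit: €105,350 is below the €315,300 cutoff, so the full €7,500 applies.
Total: €5,062 + €0 + €0 + €7,500 = €12,562.

€12,562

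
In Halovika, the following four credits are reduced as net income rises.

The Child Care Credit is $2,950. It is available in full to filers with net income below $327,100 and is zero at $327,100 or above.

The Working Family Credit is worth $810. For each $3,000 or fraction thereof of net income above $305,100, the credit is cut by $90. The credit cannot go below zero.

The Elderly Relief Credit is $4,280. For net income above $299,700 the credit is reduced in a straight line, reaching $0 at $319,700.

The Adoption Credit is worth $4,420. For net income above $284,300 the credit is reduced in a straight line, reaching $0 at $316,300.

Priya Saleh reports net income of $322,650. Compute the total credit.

$3,220

Child Care Credit: $322,650 is below the $327,100 cutoff, so the full $2,950 applies.
Working Family Credit: income exceeds $305,100 by $17,550, which is 6 full-or-partial $3,000 increments; reduction = 6 × $90 = $540, leaving $270.
Elderly Relief Credit: $322,650 is at or above $319,700, so the credit is $0.
Adoption Credit: $322,650 is at or above $316,300, so the credit is $0.
Total: $2,950 + $270 + $0 + $0 = $3,220.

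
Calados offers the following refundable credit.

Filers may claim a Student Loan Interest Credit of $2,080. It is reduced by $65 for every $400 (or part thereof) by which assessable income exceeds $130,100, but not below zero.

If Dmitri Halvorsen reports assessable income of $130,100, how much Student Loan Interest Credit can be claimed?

$2,080

Student Loan Interest Credit: $130,100 is at or below the $130,100 threshold, so the full $2,080 applies.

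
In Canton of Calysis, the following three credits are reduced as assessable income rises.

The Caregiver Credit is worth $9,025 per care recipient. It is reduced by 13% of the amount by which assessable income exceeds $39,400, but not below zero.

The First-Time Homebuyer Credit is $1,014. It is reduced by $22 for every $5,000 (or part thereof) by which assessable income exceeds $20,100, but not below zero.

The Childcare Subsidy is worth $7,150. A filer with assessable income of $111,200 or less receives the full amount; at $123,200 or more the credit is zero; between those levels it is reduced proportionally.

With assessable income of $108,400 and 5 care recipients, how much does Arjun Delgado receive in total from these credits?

$43,923

Caregiver Credit: base = 5 × $9,025 = $45,125. 13% of the $69,000 excess over $39,400 is $8,970; credit = $45,125 − $8,970 = $36,155.
First-Time Homebuyer Credit: income exceeds $20,100 by $88,300, which is 18 full-or-partial $5,000 increments; reduction = 18 × $22 = $396, leaving $618.
Childcare Subsidy: $108,400 is at or below the $111,200 threshold, so the full $7,150 applies.
Total: $36,155 + $618 + $7,150 = $43,923.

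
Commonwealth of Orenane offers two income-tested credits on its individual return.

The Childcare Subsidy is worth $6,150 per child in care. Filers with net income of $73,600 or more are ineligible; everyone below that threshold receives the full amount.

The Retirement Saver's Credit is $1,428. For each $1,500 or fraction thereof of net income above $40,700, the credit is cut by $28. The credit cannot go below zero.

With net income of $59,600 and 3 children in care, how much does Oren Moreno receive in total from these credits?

Childcare Subsidy: base = 3 × $6,150 = $18,450. $59,600 is below the $73,600 cutoff, so the full $18,450 applies.
Retirement Saver's Credit: income exceeds $40,700 by $18,900, which is 13 full-or-partial $1,500 increments; reduction = 13 × $28 = $364, leaving $1,064.
Total: $18,450 + $1,064 = $19,514.

$19,514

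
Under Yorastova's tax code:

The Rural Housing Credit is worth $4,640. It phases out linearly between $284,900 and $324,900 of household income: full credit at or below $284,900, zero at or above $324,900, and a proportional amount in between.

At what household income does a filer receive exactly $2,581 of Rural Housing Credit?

$302,650

$2,581 is 2,581/4,640 of the full $4,640, so 2,059/4,640 of the $40,000 range has been used: income = $284,900 + $40,000 × 2,059/4,640 = $302,650.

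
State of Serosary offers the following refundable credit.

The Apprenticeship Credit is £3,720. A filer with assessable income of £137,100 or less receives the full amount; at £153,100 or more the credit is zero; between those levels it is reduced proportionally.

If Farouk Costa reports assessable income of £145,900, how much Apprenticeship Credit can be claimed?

Apprenticeship Credit: £145,900 is £8,800 into a £16,000 phase-out range, leaving 7,200/16,000 of the credit: £3,720 × 7,200/16,000 = £1,674.

£1,674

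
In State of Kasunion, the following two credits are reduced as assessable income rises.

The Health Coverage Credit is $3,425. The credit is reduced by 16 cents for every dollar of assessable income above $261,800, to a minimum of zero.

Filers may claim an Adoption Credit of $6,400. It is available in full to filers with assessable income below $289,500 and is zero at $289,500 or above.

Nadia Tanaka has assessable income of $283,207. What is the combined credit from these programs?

Health Coverage Credit: 16% of the $21,407 excess over $261,800 is $3,425.12 ≥ base, so the credit is $0.
Adoption Credit: $283,207 is below the $289,500 cutoff, so the full $6,400 applies.
Total: $0 + $6,400 = $6,400.

$6,400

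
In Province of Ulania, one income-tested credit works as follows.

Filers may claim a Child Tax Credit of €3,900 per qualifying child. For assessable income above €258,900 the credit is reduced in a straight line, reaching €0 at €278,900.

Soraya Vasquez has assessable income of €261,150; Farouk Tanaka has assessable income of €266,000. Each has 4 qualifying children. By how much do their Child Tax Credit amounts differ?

Soraya (€261,150): Child Tax Credit: base = 4 × €3,900 = €15,600. €261,150 is €2,250 into a €20,000 phase-out range, leaving 17,750/20,000 of the credit: €15,600 × 17,750/20,000 = €13,845.
Farouk (€266,000): Child Tax Credit: base = 4 × €3,900 = €15,600. €266,000 is €7,100 into a €20,000 phase-out range, leaving 12,900/20,000 of the credit: €15,600 × 12,900/20,000 = €10,062.
Difference: |€13,845 − €10,062| = €3,783.

€3,783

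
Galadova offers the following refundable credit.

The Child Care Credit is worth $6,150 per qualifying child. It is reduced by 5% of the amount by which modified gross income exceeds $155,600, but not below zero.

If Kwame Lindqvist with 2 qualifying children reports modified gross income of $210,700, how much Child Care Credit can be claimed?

$9,545

Child Care Credit: base = 2 × $6,150 = $12,300. 5% of the $55,100 excess over $155,600 is $2,755; credit = $12,300 − $2,755 = $9,545.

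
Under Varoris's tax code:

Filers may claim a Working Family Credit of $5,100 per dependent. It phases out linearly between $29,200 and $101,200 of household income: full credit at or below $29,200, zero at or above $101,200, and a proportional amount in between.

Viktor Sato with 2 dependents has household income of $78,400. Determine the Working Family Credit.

$3,230

Working Family Credit: base = 2 × $5,100 = $10,200. $78,400 is $49,200 into a $72,000 phase-out range, leaving 22,800/72,000 of the credit: $10,200 × 22,800/72,000 = $3,230.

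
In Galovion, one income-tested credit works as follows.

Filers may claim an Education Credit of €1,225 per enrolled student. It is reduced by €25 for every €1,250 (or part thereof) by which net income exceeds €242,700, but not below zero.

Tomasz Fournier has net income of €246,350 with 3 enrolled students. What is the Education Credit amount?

Education Credit: base = 3 × €1,225 = €3,675. income exceeds €242,700 by €3,650, which is 3 full-or-partial €1,250 increments; reduction = 3 × €25 = €75, leaving €3,600.

€3,600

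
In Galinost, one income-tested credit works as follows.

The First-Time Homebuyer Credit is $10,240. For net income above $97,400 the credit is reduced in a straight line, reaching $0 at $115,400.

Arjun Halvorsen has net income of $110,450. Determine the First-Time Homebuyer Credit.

$2,816

First-Time Homebuyer Credit: $110,450 is $13,050 into a $18,000 phase-out range, leaving 4,950/18,000 of the credit: $10,240 × 4,950/18,000 = $2,816.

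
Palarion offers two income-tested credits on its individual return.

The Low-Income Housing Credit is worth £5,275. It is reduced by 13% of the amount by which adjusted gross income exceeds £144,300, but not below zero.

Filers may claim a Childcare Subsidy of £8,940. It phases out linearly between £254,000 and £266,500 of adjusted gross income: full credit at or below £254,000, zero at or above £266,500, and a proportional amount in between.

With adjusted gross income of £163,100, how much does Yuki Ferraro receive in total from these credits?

Low-Income Housing Credit: 13% of the £18,800 excess over £144,300 is £2,444; credit = £5,275 − £2,444 = £2,831.
Childcare Subsidy: £163,100 is at or below the £254,000 threshold, so the full £8,940 applies.
Total: £2,831 + £8,940 = £11,771.

£11,771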